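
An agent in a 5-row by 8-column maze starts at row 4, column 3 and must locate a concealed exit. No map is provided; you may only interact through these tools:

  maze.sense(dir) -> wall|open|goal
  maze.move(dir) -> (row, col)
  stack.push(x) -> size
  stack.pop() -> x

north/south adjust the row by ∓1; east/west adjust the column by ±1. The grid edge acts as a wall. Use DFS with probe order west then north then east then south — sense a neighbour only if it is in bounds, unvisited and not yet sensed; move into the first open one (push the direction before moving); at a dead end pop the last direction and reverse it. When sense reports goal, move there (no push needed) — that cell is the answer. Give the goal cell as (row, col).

-- 1. maze.sense(dir: west) : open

-- 2. stack.push(x: west) : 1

-- 3. maze.move(dir: west) : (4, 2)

-- 4. maze.sense(dir: west) : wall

-- 5. maze.sense(dir: north) : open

-- 6. stack.push(x: north) : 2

-- 7. maze.move(dir: north) : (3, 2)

-- 8. maze.sense(dir: west) : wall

-- 9. maze.sense(dir: north) : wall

-- 10. maze.sense(dir: east) : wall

-- 11. stack.pop() : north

-- 12. maze.move(dir: south) : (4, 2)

-- 13. stack.pop() : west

-- 14. maze.move(dir: east) : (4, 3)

-- 15. maze.sense(dir: east) : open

-- 16. stack.push(x: east) : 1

-- 17. maze.move(dir: east) : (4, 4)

-- 18. maze.sense(dir: north) : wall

-- 19. maze.sense(dir: east) : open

-- 20. stack.push(x: east) : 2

-- 21. maze.move(dir: east) : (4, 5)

-- 22. maze.sense(dir: north) : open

-- 23. stack.push(x: north) : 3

-- 24. maze.move(dir: north) : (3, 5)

-- 25. maze.sense(dir: north) : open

-- 26. stack.push(x: north) : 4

-- 27. maze.move(dir: north) : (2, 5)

-- 28. maze.sense(dir: west) : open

-- 29. stack.push(x: west) : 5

-- 30. maze.move(dir: west) : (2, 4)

-- 31. maze.sense(dir: west) : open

-- 32. stack.push(x: west) : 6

-- 33. maze.move(dir: west) : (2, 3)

-- 34. maze.sense(dir: north) : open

-- 35. stack.push(x: north) : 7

-- 36. maze.move(dir: north) : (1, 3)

-- 37. maze.sense(dir: west) : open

-- 38. stack.push(x: west) : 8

-- 39. maze.move(dir: west) : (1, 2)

-- 40. maze.sense(dir: west) : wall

-- 41. maze.sense(dir: north) : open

-- 42. stack.push(x: north) : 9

-- 43. maze.move(dir: north) : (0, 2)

-- 44. maze.sense(dir: west) : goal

-- 45. maze.move(dir: west) : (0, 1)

Answer: (0, 1)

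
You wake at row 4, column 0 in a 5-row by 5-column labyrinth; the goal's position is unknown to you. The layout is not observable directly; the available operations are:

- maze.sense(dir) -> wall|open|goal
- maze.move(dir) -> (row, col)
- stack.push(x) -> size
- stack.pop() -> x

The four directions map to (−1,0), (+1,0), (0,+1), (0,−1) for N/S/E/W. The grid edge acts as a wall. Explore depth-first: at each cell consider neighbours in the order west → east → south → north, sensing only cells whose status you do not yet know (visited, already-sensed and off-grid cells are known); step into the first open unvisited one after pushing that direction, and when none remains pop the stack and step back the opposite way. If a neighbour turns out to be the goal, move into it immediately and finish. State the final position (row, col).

$ sense dir=east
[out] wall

$ sense dir=north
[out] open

$ push x=north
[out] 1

$ move dir=north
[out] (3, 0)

$ sense dir=east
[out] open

$ push x=east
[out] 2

$ move dir=east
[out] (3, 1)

$ sense dir=east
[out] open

$ push x=east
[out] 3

$ move dir=east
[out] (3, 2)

$ sense dir=east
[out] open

$ push x=east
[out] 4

$ move dir=east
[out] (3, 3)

$ sense dir=east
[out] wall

$ sense dir=south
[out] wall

$ sense dir=north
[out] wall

$ pop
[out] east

$ move dir=west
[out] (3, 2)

$ sense dir=south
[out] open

$ push x=south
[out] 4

$ move dir=south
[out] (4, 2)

$ pop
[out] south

$ move dir=north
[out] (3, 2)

$ sense dir=north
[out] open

$ push x=north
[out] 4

$ move dir=north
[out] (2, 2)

$ sense dir=west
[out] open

$ push x=west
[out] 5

$ move dir=west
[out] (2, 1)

$ sense dir=west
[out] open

$ push x=west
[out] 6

$ move dir=west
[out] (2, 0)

$ sense dir=north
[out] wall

$ pop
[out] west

$ move dir=east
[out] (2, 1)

$ sense dir=north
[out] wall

$ pop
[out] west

$ move dir=east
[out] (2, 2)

$ sense dir=north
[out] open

$ push x=north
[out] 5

$ move dir=north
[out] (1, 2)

$ sense dir=east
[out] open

$ push x=east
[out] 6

$ move dir=east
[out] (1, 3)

$ sense dir=east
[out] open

$ push x=east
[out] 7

$ move dir=east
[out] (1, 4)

$ sense dir=south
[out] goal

$ move dir=south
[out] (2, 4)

Answer: (2, 4)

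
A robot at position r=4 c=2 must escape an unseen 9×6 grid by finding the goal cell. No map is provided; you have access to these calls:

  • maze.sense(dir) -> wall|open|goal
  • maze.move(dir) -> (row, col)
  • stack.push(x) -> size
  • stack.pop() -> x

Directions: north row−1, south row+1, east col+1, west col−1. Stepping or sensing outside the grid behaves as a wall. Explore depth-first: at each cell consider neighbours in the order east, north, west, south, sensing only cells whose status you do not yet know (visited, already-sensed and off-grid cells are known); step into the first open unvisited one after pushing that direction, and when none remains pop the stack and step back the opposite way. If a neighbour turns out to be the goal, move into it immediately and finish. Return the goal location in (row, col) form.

% maze.sense(dir→east) -> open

% stack.push(x→east) -> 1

% maze.move(dir→east) -> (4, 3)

% maze.sense(dir→east) -> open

% stack.push(x→east) -> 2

% maze.move(dir→east) -> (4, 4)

% maze.sense(dir→east) -> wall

% maze.sense(dir→north) -> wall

% maze.sense(dir→south) -> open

% stack.push(x→south) -> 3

% maze.move(dir→south) -> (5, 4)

% maze.sense(dir→east) -> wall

% maze.sense(dir→west) -> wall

% maze.sense(dir→south) -> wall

% stack.pop() -> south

% maze.move(dir→north) -> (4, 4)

% stack.pop() -> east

% maze.move(dir→west) -> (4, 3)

% maze.sense(dir→north) -> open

% stack.push(x→north) -> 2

% maze.move(dir→north) -> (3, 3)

% maze.sense(dir→north) -> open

% stack.push(x→north) -> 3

% maze.move(dir→north) -> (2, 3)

% maze.sense(dir→east) -> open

% stack.push(x→east) -> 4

% maze.move(dir→east) -> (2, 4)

% maze.sense(dir→east) -> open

% stack.push(x→east) -> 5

% maze.move(dir→east) -> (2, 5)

% maze.sense(dir→north) -> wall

% maze.sense(dir→south) -> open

% stack.push(x→south) -> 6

% maze.move(dir→south) -> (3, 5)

% stack.pop() -> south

% maze.move(dir→north) -> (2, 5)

% stack.pop() -> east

% maze.move(dir→west) -> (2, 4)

% maze.sense(dir→north) -> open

% stack.push(x→north) -> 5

% maze.move(dir→north) -> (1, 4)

% maze.sense(dir→north) -> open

% stack.push(x→north) -> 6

% maze.move(dir→north) -> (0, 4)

% maze.sense(dir→east) -> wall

% maze.sense(dir→west) -> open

% stack.push(x→west) -> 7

% maze.move(dir→west) -> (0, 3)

% maze.sense(dir→west) -> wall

% maze.sense(dir→south) -> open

% stack.push(x→south) -> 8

% maze.move(dir→south) -> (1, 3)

% maze.sense(dir→west) -> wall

% stack.pop() -> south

% maze.move(dir→north) -> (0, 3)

% stack.pop() -> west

% maze.move(dir→east) -> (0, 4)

% stack.pop() -> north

% maze.move(dir→south) -> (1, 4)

% stack.pop() -> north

% maze.move(dir→south) -> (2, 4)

% stack.pop() -> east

% maze.move(dir→west) -> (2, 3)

% maze.sense(dir→west) -> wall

% stack.pop() -> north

% maze.move(dir→south) -> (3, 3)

% maze.sense(dir→west) -> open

% stack.push(x→west) -> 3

% maze.move(dir→west) -> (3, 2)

% maze.sense(dir→west) -> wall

% stack.pop() -> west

% maze.move(dir→east) -> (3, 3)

% stack.pop() -> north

% maze.move(dir→south) -> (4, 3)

% stack.pop() -> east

% maze.move(dir→west) -> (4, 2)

% maze.sense(dir→west) -> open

% stack.push(x→west) -> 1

% maze.move(dir→west) -> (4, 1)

% maze.sense(dir→west) -> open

% stack.push(x→west) -> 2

% maze.move(dir→west) -> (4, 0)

% maze.sense(dir→north) -> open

% stack.push(x→north) -> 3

% maze.move(dir→north) -> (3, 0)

% maze.sense(dir→north) -> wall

% stack.pop() -> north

% maze.move(dir→south) -> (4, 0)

% maze.sense(dir→south) -> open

% stack.push(x→south) -> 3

% maze.move(dir→south) -> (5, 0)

% maze.sense(dir→east) -> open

% stack.push(x→east) -> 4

% maze.move(dir→east) -> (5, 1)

% maze.sense(dir→east) -> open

% stack.push(x→east) -> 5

% maze.move(dir→east) -> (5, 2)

% maze.sense(dir→south) -> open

% stack.push(x→south) -> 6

% maze.move(dir→south) -> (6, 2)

% maze.sense(dir→east) -> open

% stack.push(x→east) -> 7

% maze.move(dir→east) -> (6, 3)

% maze.sense(dir→south) -> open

% stack.push(x→south) -> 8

% maze.move(dir→south) -> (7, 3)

% maze.sense(dir→east) -> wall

% maze.sense(dir→west) -> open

% stack.push(x→west) -> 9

% maze.move(dir→west) -> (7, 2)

% maze.sense(dir→west) -> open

% stack.push(x→west) -> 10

% maze.move(dir→west) -> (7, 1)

% maze.sense(dir→north) -> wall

% maze.sense(dir→west) -> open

% stack.push(x→west) -> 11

% maze.move(dir→west) -> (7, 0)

% maze.sense(dir→north) -> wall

% maze.sense(dir→south) -> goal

% maze.move(dir→south) -> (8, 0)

Answer: (8, 0)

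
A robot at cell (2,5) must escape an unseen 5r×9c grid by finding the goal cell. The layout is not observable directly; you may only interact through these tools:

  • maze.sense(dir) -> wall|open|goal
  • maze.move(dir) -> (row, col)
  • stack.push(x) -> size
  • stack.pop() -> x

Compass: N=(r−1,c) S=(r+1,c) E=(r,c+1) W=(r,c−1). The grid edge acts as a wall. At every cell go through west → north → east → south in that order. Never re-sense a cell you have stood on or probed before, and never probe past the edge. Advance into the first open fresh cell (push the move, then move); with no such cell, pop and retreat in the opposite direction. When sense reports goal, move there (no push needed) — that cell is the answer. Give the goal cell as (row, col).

~$ maze.sense dir: west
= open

~$ stack.push x: west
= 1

~$ maze.move dir: west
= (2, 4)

~$ maze.sense dir: west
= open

~$ stack.push x: west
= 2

~$ maze.move dir: west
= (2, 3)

~$ maze.sense dir: west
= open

~$ stack.push x: west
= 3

~$ maze.move dir: west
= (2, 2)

~$ maze.sense dir: west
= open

~$ stack.push x: west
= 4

~$ maze.move dir: west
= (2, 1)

~$ maze.sense dir: west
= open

~$ stack.push x: west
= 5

~$ maze.move dir: west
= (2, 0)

~$ maze.sense dir: north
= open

~$ stack.push x: north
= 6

~$ maze.move dir: north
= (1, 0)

~$ maze.sense dir: north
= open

~$ stack.push x: north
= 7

~$ maze.move dir: north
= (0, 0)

~$ maze.sense dir: east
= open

~$ stack.push x: east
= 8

~$ maze.move dir: east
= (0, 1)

~$ maze.sense dir: east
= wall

~$ maze.sense dir: south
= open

~$ stack.push x: south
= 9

~$ maze.move dir: south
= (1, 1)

~$ maze.sense dir: east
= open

~$ stack.push x: east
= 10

~$ maze.move dir: east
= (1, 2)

~$ maze.sense dir: east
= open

~$ stack.push x: east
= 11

~$ maze.move dir: east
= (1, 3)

~$ maze.sense dir: north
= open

~$ stack.push x: north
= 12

~$ maze.move dir: north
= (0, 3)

~$ maze.sense dir: east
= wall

~$ stack.pop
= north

~$ maze.move dir: south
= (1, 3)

~$ maze.sense dir: east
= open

~$ stack.push x: east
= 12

~$ maze.move dir: east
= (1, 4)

~$ maze.sense dir: east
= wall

~$ stack.pop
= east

~$ maze.move dir: west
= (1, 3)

~$ stack.pop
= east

~$ maze.move dir: west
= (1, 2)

~$ stack.pop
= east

~$ maze.move dir: west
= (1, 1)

~$ stack.pop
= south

~$ maze.move dir: north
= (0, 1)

~$ stack.pop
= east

~$ maze.move dir: west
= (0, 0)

~$ stack.pop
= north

~$ maze.move dir: south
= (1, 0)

~$ stack.pop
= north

~$ maze.move dir: south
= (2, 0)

~$ maze.sense dir: south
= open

~$ stack.push x: south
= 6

~$ maze.move dir: south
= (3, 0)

~$ maze.sense dir: east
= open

~$ stack.push x: east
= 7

~$ maze.move dir: east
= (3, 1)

~$ maze.sense dir: east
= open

~$ stack.push x: east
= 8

~$ maze.move dir: east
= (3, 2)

~$ maze.sense dir: east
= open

~$ stack.push x: east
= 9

~$ maze.move dir: east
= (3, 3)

~$ maze.sense dir: east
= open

~$ stack.push x: east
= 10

~$ maze.move dir: east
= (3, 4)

~$ maze.sense dir: east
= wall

~$ maze.sense dir: south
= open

~$ stack.push x: south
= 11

~$ maze.move dir: south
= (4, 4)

~$ maze.sense dir: west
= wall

~$ maze.sense dir: east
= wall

~$ stack.pop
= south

~$ maze.move dir: north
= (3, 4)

~$ stack.pop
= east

~$ maze.move dir: west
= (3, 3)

~$ stack.pop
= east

~$ maze.move dir: west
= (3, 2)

~$ maze.sense dir: south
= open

~$ stack.push x: south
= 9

~$ maze.move dir: south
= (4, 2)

~$ maze.sense dir: west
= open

~$ stack.push x: west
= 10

~$ maze.move dir: west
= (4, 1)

~$ maze.sense dir: west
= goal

~$ maze.move dir: west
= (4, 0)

Answer: (4, 0)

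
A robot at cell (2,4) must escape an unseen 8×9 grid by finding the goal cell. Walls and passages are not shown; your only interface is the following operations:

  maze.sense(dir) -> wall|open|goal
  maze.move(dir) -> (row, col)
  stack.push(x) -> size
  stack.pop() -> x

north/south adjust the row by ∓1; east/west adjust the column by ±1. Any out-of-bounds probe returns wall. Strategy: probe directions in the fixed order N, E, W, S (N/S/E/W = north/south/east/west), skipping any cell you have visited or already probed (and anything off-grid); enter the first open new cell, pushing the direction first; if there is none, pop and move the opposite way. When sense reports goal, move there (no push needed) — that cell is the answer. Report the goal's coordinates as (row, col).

% maze.sense(dir=north) : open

% stack.push(x=north) : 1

% maze.move(dir=north) : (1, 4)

% maze.sense(dir=north) : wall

% maze.sense(dir=east) : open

% stack.push(x=east) : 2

% maze.move(dir=east) : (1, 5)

% maze.sense(dir=north) : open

% stack.push(x=north) : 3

% maze.move(dir=north) : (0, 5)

% maze.sense(dir=east) : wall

% stack.pop() : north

% maze.move(dir=south) : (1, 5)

% maze.sense(dir=east) : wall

% maze.sense(dir=south) : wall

% stack.pop() : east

% maze.move(dir=west) : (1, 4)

% maze.sense(dir=west) : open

% stack.push(x=west) : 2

% maze.move(dir=west) : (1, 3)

% maze.sense(dir=north) : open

% stack.push(x=north) : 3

% maze.move(dir=north) : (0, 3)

% maze.sense(dir=west) : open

% stack.push(x=west) : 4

% maze.move(dir=west) : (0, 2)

% maze.sense(dir=west) : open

% stack.push(x=west) : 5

% maze.move(dir=west) : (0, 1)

% maze.sense(dir=west) : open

% stack.push(x=west) : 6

% maze.move(dir=west) : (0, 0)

% maze.sense(dir=south) : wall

% stack.pop() : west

% maze.move(dir=east) : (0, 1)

% maze.sense(dir=south) : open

% stack.push(x=south) : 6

% maze.move(dir=south) : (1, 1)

% maze.sense(dir=east) : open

% stack.push(x=east) : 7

% maze.move(dir=east) : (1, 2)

% maze.sense(dir=south) : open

% stack.push(x=south) : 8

% maze.move(dir=south) : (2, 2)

% maze.sense(dir=east) : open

% stack.push(x=east) : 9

% maze.move(dir=east) : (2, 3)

% maze.sense(dir=south) : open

% stack.push(x=south) : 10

% maze.move(dir=south) : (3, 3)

% maze.sense(dir=east) : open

% stack.push(x=east) : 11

% maze.move(dir=east) : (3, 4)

% maze.sense(dir=east) : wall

% maze.sense(dir=south) : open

% stack.push(x=south) : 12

% maze.move(dir=south) : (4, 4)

% maze.sense(dir=east) : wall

% maze.sense(dir=west) : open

% stack.push(x=west) : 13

% maze.move(dir=west) : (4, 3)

% maze.sense(dir=west) : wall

% maze.sense(dir=south) : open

% stack.push(x=south) : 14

% maze.move(dir=south) : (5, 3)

% maze.sense(dir=east) : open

% stack.push(x=east) : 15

% maze.move(dir=east) : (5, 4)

% maze.sense(dir=east) : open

% stack.push(x=east) : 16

% maze.move(dir=east) : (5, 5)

% maze.sense(dir=east) : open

% stack.push(x=east) : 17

% maze.move(dir=east) : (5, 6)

% maze.sense(dir=north) : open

% stack.push(x=north) : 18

% maze.move(dir=north) : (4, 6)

% maze.sense(dir=north) : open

% stack.push(x=north) : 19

% maze.move(dir=north) : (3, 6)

% maze.sense(dir=north) : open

% stack.push(x=north) : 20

% maze.move(dir=north) : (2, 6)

% maze.sense(dir=east) : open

% stack.push(x=east) : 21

% maze.move(dir=east) : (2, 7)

% maze.sense(dir=north) : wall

% maze.sense(dir=east) : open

% stack.push(x=east) : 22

% maze.move(dir=east) : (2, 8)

% maze.sense(dir=north) : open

% stack.push(x=north) : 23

% maze.move(dir=north) : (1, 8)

% maze.sense(dir=north) : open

% stack.push(x=north) : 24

% maze.move(dir=north) : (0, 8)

% maze.sense(dir=west) : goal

% maze.move(dir=west) : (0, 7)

Answer: (0, 7)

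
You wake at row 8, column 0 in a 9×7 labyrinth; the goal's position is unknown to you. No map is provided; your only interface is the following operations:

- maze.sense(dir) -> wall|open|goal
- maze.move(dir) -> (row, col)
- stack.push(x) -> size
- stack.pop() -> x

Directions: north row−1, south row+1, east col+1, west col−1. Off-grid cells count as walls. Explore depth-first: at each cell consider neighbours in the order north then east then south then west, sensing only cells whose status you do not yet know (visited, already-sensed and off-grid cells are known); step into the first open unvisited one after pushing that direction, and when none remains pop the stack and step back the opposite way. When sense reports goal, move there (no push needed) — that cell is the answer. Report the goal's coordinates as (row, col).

> maze.sense dir→north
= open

> stack.push x→north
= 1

> maze.move dir→north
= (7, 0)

> maze.sense dir→north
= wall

> maze.sense dir→east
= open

> stack.push x→east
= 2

> maze.move dir→east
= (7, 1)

> maze.sense dir→north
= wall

> maze.sense dir→east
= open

> stack.push x→east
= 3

> maze.move dir→east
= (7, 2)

> maze.sense dir→north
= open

> stack.push x→north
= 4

> maze.move dir→north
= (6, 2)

> maze.sense dir→north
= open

> stack.push x→north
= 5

> maze.move dir→north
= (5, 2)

> maze.sense dir→north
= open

> stack.push x→north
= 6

> maze.move dir→north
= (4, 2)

> maze.sense dir→north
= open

> stack.push x→north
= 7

> maze.move dir→north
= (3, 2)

> maze.sense dir→north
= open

> stack.push x→north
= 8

> maze.move dir→north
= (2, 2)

> maze.sense dir→north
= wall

> maze.sense dir→east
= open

> stack.push x→east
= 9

> maze.move dir→east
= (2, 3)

> maze.sense dir→north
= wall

> maze.sense dir→east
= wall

> maze.sense dir→south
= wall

> stack.pop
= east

> maze.move dir→west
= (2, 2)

> maze.sense dir→west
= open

> stack.push x→west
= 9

> maze.move dir→west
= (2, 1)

> maze.sense dir→north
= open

> stack.push x→north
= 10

> maze.move dir→north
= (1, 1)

> maze.sense dir→north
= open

> stack.push x→north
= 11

> maze.move dir→north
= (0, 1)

> maze.sense dir→east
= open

> stack.push x→east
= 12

> maze.move dir→east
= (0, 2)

> maze.sense dir→east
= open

> stack.push x→east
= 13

> maze.move dir→east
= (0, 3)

> maze.sense dir→east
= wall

> stack.pop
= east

> maze.move dir→west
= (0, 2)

> stack.pop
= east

> maze.move dir→west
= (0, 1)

> maze.sense dir→west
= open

> stack.push x→west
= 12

> maze.move dir→west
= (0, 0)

> maze.sense dir→south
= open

> stack.push x→south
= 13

> maze.move dir→south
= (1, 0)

> maze.sense dir→south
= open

> stack.push x→south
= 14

> maze.move dir→south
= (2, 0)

> maze.sense dir→south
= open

> stack.push x→south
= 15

> maze.move dir→south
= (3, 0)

> maze.sense dir→east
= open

> stack.push x→east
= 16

> maze.move dir→east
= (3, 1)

> maze.sense dir→south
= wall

> stack.pop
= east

> maze.move dir→west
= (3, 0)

> maze.sense dir→south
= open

> stack.push x→south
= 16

> maze.move dir→south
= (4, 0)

> maze.sense dir→south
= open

> stack.push x→south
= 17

> maze.move dir→south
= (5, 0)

> maze.sense dir→east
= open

> stack.push x→east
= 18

> maze.move dir→east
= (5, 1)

> stack.pop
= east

> maze.move dir→west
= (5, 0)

> stack.pop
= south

> maze.move dir→north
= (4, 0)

> stack.pop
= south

> maze.move dir→north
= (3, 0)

> stack.pop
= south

> maze.move dir→north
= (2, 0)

> stack.pop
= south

> maze.move dir→north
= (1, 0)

> stack.pop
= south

> maze.move dir→north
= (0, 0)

> stack.pop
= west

> maze.move dir→east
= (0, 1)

> stack.pop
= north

> maze.move dir→south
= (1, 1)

> stack.pop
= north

> maze.move dir→south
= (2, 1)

> stack.pop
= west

> maze.move dir→east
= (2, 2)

> stack.pop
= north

> maze.move dir→south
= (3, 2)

> stack.pop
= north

> maze.move dir→south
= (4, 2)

> maze.sense dir→east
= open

> stack.push x→east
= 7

> maze.move dir→east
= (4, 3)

> maze.sense dir→east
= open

> stack.push x→east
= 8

> maze.move dir→east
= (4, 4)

> maze.sense dir→north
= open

> stack.push x→north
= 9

> maze.move dir→north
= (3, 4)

> maze.sense dir→east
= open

> stack.push x→east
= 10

> maze.move dir→east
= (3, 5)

> maze.sense dir→north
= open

> stack.push x→north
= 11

> maze.move dir→north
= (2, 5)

> maze.sense dir→north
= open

> stack.push x→north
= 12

> maze.move dir→north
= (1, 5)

> maze.sense dir→north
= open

> stack.push x→north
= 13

> maze.move dir→north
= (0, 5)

> maze.sense dir→east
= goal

> maze.move dir→east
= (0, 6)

Answer: (0, 6)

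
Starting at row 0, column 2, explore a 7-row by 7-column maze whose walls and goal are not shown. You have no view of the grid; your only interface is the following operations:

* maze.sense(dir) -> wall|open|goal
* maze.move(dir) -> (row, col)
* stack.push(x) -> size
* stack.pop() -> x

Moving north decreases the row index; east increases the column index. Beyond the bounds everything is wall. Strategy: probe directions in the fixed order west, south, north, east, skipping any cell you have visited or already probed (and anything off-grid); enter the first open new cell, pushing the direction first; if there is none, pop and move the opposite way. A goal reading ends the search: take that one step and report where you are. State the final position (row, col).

-> sense(dir=west)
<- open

-> push(x=west)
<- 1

-> move(dir=west)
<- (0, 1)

-> sense(dir=west)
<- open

-> push(x=west)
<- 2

-> move(dir=west)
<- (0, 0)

-> sense(dir=south)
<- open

-> push(x=south)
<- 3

-> move(dir=south)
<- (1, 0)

-> sense(dir=south)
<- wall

-> sense(dir=east)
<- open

-> push(x=east)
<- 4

-> move(dir=east)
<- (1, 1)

-> sense(dir=south)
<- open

-> push(x=south)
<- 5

-> move(dir=south)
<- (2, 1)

-> sense(dir=south)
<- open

-> push(x=south)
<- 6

-> move(dir=south)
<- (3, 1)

-> sense(dir=west)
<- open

-> push(x=west)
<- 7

-> move(dir=west)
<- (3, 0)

-> sense(dir=south)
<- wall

-> pop()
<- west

-> move(dir=east)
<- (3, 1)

-> sense(dir=south)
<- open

-> push(x=south)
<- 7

-> move(dir=south)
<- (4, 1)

-> sense(dir=south)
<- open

-> push(x=south)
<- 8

-> move(dir=south)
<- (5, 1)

-> sense(dir=west)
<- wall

-> sense(dir=south)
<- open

-> push(x=south)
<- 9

-> move(dir=south)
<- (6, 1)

-> sense(dir=west)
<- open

-> push(x=west)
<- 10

-> move(dir=west)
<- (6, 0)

-> pop()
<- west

-> move(dir=east)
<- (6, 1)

-> sense(dir=east)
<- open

-> push(x=east)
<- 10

-> move(dir=east)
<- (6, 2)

-> sense(dir=north)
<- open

-> push(x=north)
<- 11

-> move(dir=north)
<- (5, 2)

-> sense(dir=north)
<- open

-> push(x=north)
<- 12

-> move(dir=north)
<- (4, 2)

-> sense(dir=north)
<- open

-> push(x=north)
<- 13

-> move(dir=north)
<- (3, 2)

-> sense(dir=north)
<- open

-> push(x=north)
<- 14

-> move(dir=north)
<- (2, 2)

-> sense(dir=north)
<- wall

-> sense(dir=east)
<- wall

-> pop()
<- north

-> move(dir=south)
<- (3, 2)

-> sense(dir=east)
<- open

-> push(x=east)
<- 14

-> move(dir=east)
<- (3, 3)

-> sense(dir=south)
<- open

-> push(x=south)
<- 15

-> move(dir=south)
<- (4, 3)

-> sense(dir=south)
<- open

-> push(x=south)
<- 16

-> move(dir=south)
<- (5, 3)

-> sense(dir=south)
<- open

-> push(x=south)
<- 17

-> move(dir=south)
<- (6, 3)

-> sense(dir=east)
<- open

-> push(x=east)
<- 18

-> move(dir=east)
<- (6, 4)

-> sense(dir=north)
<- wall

-> sense(dir=east)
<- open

-> push(x=east)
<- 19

-> move(dir=east)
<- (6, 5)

-> sense(dir=north)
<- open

-> push(x=north)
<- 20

-> move(dir=north)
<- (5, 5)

-> sense(dir=north)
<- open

-> push(x=north)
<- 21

-> move(dir=north)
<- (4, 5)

-> sense(dir=west)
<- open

-> push(x=west)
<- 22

-> move(dir=west)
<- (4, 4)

-> sense(dir=north)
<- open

-> push(x=north)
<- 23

-> move(dir=north)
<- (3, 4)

-> sense(dir=north)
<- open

-> push(x=north)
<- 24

-> move(dir=north)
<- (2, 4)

-> sense(dir=north)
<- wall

-> sense(dir=east)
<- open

-> push(x=east)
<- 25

-> move(dir=east)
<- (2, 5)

-> sense(dir=south)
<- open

-> push(x=south)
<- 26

-> move(dir=south)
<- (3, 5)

-> sense(dir=east)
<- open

-> push(x=east)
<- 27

-> move(dir=east)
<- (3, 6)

-> sense(dir=south)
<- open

-> push(x=south)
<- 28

-> move(dir=south)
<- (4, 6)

-> sense(dir=south)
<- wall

-> pop()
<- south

-> move(dir=north)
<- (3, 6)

-> sense(dir=north)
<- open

-> push(x=north)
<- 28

-> move(dir=north)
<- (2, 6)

-> sense(dir=north)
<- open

-> push(x=north)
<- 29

-> move(dir=north)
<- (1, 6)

-> sense(dir=west)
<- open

-> push(x=west)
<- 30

-> move(dir=west)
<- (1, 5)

-> sense(dir=north)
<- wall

-> pop()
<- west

-> move(dir=east)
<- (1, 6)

-> sense(dir=north)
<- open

-> push(x=north)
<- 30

-> move(dir=north)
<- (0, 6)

-> pop()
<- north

-> move(dir=south)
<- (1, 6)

-> pop()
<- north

-> move(dir=south)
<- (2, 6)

-> pop()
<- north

-> move(dir=south)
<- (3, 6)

-> pop()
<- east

-> move(dir=west)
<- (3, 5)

-> pop()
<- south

-> move(dir=north)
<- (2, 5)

-> pop()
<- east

-> move(dir=west)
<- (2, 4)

-> pop()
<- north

-> move(dir=south)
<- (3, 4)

-> pop()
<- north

-> move(dir=south)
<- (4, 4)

-> pop()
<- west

-> move(dir=east)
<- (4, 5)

-> pop()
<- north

-> move(dir=south)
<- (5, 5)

-> pop()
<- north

-> move(dir=south)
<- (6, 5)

-> sense(dir=east)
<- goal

-> move(dir=east)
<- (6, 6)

Answer: (6, 6)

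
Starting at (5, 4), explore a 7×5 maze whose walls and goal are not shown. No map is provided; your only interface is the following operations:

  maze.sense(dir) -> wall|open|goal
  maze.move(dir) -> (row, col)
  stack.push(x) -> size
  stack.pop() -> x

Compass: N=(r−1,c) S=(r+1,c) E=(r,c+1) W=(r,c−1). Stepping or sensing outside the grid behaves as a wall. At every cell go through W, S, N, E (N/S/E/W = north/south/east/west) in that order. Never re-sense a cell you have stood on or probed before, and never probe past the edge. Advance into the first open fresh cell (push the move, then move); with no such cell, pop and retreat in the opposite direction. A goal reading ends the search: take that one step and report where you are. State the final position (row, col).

Act: maze.sense[west]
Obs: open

Act: stack.push[west]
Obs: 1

Act: maze.move[west]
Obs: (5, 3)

Act: maze.sense[west]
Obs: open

Act: stack.push[west]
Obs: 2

Act: maze.move[west]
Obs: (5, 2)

Act: maze.sense[west]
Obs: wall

Act: maze.sense[south]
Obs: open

Act: stack.push[south]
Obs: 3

Act: maze.move[south]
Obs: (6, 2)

Act: maze.sense[west]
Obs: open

Act: stack.push[west]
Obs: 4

Act: maze.move[west]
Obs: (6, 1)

Act: maze.sense[west]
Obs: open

Act: stack.push[west]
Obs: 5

Act: maze.move[west]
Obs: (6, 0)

Act: maze.sense[north]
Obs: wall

Act: stack.pop[]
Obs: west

Act: maze.move[east]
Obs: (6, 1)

Act: stack.pop[]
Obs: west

Act: maze.move[east]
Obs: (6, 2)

Act: maze.sense[east]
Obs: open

Act: stack.push[east]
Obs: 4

Act: maze.move[east]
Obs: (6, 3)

Act: maze.sense[east]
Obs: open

Act: stack.push[east]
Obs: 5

Act: maze.move[east]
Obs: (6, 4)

Act: stack.pop[]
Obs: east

Act: maze.move[west]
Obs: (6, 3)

Act: stack.pop[]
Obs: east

Act: maze.move[west]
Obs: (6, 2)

Act: stack.pop[]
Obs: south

Act: maze.move[north]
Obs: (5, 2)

Act: maze.sense[north]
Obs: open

Act: stack.push[north]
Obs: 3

Act: maze.move[north]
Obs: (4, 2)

Act: maze.sense[west]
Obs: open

Act: stack.push[west]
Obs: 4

Act: maze.move[west]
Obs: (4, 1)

Act: maze.sense[west]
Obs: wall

Act: maze.sense[north]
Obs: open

Act: stack.push[north]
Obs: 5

Act: maze.move[north]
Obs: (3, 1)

Act: maze.sense[west]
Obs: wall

Act: maze.sense[north]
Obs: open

Act: stack.push[north]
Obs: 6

Act: maze.move[north]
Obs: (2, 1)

Act: maze.sense[west]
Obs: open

Act: stack.push[west]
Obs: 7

Act: maze.move[west]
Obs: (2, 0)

Act: maze.sense[north]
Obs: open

Act: stack.push[north]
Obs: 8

Act: maze.move[north]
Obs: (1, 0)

Act: maze.sense[north]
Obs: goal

Act: maze.move[north]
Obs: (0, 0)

Answer: (0, 0)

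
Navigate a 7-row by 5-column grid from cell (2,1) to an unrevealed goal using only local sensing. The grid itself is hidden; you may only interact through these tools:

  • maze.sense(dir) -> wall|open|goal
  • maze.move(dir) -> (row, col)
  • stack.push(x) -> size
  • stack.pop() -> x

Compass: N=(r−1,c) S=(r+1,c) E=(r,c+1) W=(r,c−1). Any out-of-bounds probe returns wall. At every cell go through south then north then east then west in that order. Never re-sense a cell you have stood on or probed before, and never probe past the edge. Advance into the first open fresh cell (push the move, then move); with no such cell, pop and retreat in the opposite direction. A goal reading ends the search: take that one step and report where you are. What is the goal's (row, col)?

# sense(south) => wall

# sense(north) => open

# push(north) => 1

# move(north) => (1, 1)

# sense(north) => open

# push(north) => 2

# move(north) => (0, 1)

# sense(east) => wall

# sense(west) => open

# push(west) => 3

# move(west) => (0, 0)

# sense(south) => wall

# pop() => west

# move(east) => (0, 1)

# pop() => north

# move(south) => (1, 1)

# sense(east) => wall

# pop() => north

# move(south) => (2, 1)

# sense(east) => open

# push(east) => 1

# move(east) => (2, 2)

# sense(south) => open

# push(south) => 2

# move(south) => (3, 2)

# sense(south) => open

# push(south) => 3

# move(south) => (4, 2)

# sense(south) => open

# push(south) => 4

# move(south) => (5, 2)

# sense(south) => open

# push(south) => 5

# move(south) => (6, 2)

# sense(east) => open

# push(east) => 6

# move(east) => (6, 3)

# sense(north) => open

# push(north) => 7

# move(north) => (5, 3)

# sense(north) => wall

# sense(east) => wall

# pop() => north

# move(south) => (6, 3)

# sense(east) => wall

# pop() => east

# move(west) => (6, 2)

# sense(west) => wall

# pop() => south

# move(north) => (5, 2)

# sense(west) => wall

# pop() => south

# move(north) => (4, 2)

# sense(west) => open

# push(west) => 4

# move(west) => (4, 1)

# sense(west) => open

# push(west) => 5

# move(west) => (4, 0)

# sense(south) => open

# push(south) => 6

# move(south) => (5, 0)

# sense(south) => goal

# move(south) => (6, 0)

Answer: (6, 0)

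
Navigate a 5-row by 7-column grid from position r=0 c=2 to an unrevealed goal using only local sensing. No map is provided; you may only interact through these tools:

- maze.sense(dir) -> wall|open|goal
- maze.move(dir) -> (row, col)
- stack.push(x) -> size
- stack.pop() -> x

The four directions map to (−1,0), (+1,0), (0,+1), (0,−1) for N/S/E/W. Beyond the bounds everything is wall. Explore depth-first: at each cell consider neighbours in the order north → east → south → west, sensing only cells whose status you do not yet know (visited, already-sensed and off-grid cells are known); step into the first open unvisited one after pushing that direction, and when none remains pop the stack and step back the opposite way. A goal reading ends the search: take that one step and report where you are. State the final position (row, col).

>>> maze.sense dir: east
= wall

>>> maze.sense dir: south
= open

>>> stack.push x: south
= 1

>>> maze.move dir: south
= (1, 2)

>>> maze.sense dir: east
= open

>>> stack.push x: east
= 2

>>> maze.move dir: east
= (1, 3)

>>> maze.sense dir: east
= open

>>> stack.push x: east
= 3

>>> maze.move dir: east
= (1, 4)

>>> maze.sense dir: north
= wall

>>> maze.sense dir: east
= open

>>> stack.push x: east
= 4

>>> maze.move dir: east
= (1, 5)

>>> maze.sense dir: north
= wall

>>> maze.sense dir: east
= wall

>>> maze.sense dir: south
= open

>>> stack.push x: south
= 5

>>> maze.move dir: south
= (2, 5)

>>> maze.sense dir: east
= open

>>> stack.push x: east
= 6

>>> maze.move dir: east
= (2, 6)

>>> maze.sense dir: south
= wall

>>> stack.pop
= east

>>> maze.move dir: west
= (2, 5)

>>> maze.sense dir: south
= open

>>> stack.push x: south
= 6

>>> maze.move dir: south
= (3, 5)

>>> maze.sense dir: south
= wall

>>> maze.sense dir: west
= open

>>> stack.push x: west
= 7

>>> maze.move dir: west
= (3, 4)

>>> maze.sense dir: north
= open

>>> stack.push x: north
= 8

>>> maze.move dir: north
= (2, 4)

>>> maze.sense dir: west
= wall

>>> stack.pop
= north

>>> maze.move dir: south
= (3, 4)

>>> maze.sense dir: south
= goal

>>> maze.move dir: south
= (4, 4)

Answer: (4, 4)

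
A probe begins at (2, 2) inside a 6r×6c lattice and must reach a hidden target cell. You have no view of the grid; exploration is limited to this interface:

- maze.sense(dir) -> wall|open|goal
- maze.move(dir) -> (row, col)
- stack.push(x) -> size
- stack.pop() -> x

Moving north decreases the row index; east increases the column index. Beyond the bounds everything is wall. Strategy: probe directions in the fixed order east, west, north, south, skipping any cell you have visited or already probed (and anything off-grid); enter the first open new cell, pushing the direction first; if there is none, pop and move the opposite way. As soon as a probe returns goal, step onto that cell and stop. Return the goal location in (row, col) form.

~$ sense dir=east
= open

~$ push x=east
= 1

~$ move dir=east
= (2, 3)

~$ sense dir=east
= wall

~$ sense dir=north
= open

~$ push x=north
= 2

~$ move dir=north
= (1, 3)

~$ sense dir=east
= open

~$ push x=east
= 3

~$ move dir=east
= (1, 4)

~$ sense dir=east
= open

~$ push x=east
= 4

~$ move dir=east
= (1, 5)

~$ sense dir=north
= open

~$ push x=north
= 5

~$ move dir=north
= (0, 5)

~$ sense dir=west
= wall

~$ pop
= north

~$ move dir=south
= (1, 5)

~$ sense dir=south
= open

~$ push x=south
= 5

~$ move dir=south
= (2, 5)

~$ sense dir=south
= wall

~$ pop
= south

~$ move dir=north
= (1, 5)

~$ pop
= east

~$ move dir=west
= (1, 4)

~$ pop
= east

~$ move dir=west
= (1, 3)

~$ sense dir=west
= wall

~$ sense dir=north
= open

~$ push x=north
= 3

~$ move dir=north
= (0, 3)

~$ sense dir=west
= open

~$ push x=west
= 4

~$ move dir=west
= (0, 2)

~$ sense dir=west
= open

~$ push x=west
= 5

~$ move dir=west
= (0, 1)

~$ sense dir=west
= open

~$ push x=west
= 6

~$ move dir=west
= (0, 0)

~$ sense dir=south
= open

~$ push x=south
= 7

~$ move dir=south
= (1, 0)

~$ sense dir=east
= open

~$ push x=east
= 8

~$ move dir=east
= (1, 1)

~$ sense dir=south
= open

~$ push x=south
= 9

~$ move dir=south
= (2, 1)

~$ sense dir=west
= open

~$ push x=west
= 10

~$ move dir=west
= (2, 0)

~$ sense dir=south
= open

~$ push x=south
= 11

~$ move dir=south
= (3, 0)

~$ sense dir=east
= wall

~$ sense dir=south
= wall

~$ pop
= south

~$ move dir=north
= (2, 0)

~$ pop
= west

~$ move dir=east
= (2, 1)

~$ pop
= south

~$ move dir=north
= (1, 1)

~$ pop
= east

~$ move dir=west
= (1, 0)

~$ pop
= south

~$ move dir=north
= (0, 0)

~$ pop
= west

~$ move dir=east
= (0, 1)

~$ pop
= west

~$ move dir=east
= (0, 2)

~$ pop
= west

~$ move dir=east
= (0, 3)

~$ pop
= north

~$ move dir=south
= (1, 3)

~$ pop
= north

~$ move dir=south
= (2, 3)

~$ sense dir=south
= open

~$ push x=south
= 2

~$ move dir=south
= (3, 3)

~$ sense dir=east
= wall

~$ sense dir=west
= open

~$ push x=west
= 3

~$ move dir=west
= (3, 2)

~$ sense dir=south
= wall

~$ pop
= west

~$ move dir=east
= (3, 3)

~$ sense dir=south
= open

~$ push x=south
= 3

~$ move dir=south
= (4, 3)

~$ sense dir=east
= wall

~$ sense dir=south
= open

~$ push x=south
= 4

~$ move dir=south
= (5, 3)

~$ sense dir=east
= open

~$ push x=east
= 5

~$ move dir=east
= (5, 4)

~$ sense dir=east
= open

~$ push x=east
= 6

~$ move dir=east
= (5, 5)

~$ sense dir=north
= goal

~$ move dir=north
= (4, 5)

Answer: (4, 5)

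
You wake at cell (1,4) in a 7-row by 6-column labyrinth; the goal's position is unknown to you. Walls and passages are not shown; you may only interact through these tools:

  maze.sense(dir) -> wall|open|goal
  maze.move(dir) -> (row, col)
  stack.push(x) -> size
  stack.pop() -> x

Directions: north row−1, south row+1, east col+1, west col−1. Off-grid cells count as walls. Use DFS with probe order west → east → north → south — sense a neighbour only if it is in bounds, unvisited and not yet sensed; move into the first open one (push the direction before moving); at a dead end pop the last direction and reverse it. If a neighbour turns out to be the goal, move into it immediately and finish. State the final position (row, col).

→ maze.sense(dir='west')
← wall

→ maze.sense(dir='east')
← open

→ stack.push(x='east')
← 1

→ maze.move(dir='east')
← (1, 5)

→ maze.sense(dir='north')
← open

→ stack.push(x='north')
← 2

→ maze.move(dir='north')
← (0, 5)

→ maze.sense(dir='west')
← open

→ stack.push(x='west')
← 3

→ maze.move(dir='west')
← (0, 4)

→ maze.sense(dir='west')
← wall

→ stack.pop()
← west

→ maze.move(dir='east')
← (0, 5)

→ stack.pop()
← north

→ maze.move(dir='south')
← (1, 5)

→ maze.sense(dir='south')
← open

→ stack.push(x='south')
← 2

→ maze.move(dir='south')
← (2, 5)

→ maze.sense(dir='west')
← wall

→ maze.sense(dir='south')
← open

→ stack.push(x='south')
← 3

→ maze.move(dir='south')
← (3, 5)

→ maze.sense(dir='west')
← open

→ stack.push(x='west')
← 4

→ maze.move(dir='west')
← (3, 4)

→ maze.sense(dir='west')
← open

→ stack.push(x='west')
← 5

→ maze.move(dir='west')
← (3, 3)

→ maze.sense(dir='west')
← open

→ stack.push(x='west')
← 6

→ maze.move(dir='west')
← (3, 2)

→ maze.sense(dir='west')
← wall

→ maze.sense(dir='north')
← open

→ stack.push(x='north')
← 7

→ maze.move(dir='north')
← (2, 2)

→ maze.sense(dir='west')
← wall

→ maze.sense(dir='east')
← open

→ stack.push(x='east')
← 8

→ maze.move(dir='east')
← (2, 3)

→ stack.pop()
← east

→ maze.move(dir='west')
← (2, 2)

→ maze.sense(dir='north')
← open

→ stack.push(x='north')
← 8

→ maze.move(dir='north')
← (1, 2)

→ maze.sense(dir='west')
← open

→ stack.push(x='west')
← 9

→ maze.move(dir='west')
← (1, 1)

→ maze.sense(dir='west')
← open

→ stack.push(x='west')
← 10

→ maze.move(dir='west')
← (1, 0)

→ maze.sense(dir='north')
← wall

→ maze.sense(dir='south')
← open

→ stack.push(x='south')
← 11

→ maze.move(dir='south')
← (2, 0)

→ maze.sense(dir='south')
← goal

→ maze.move(dir='south')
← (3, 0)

Answer: (3, 0)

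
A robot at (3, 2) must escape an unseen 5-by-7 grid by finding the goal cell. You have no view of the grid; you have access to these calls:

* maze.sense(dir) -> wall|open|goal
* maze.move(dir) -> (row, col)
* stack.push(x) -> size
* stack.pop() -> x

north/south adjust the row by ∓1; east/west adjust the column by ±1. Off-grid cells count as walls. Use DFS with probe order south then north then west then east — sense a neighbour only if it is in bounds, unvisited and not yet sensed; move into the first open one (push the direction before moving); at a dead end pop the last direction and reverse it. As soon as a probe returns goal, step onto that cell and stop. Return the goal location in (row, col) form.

[in] sense dir='south'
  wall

[in] sense dir='north'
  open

[in] push x='north'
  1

[in] move dir='north'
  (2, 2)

[in] sense dir='north'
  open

[in] push x='north'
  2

[in] move dir='north'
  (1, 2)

[in] sense dir='north'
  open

[in] push x='north'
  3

[in] move dir='north'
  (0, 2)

[in] sense dir='west'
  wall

[in] sense dir='east'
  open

[in] push x='east'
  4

[in] move dir='east'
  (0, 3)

[in] sense dir='south'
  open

[in] push x='south'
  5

[in] move dir='south'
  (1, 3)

[in] sense dir='south'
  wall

[in] sense dir='east'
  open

[in] push x='east'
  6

[in] move dir='east'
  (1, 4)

[in] sense dir='south'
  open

[in] push x='south'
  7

[in] move dir='south'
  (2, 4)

[in] sense dir='south'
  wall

[in] sense dir='east'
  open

[in] push x='east'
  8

[in] move dir='east'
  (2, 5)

[in] sense dir='south'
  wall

[in] sense dir='north'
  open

[in] push x='north'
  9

[in] move dir='north'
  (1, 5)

[in] sense dir='north'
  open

[in] push x='north'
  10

[in] move dir='north'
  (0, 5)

[in] sense dir='west'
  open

[in] push x='west'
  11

[in] move dir='west'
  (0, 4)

[in] pop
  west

[in] move dir='east'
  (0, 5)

[in] sense dir='east'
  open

[in] push x='east'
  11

[in] move dir='east'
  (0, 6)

[in] sense dir='south'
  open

[in] push x='south'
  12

[in] move dir='south'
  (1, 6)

[in] sense dir='south'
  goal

[in] move dir='south'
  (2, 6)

Answer: (2, 6)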